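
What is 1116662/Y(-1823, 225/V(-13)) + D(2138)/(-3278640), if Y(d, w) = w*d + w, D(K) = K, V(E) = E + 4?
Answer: 183051765689/7467102600 ≈ 24.514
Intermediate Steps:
V(E) = 4 + E
Y(d, w) = w + d*w (Y(d, w) = d*w + w = w + d*w)
1116662/Y(-1823, 225/V(-13)) + D(2138)/(-3278640) = 1116662/(((225/(4 - 13))*(1 - 1823))) + 2138/(-3278640) = 1116662/(((225/(-9))*(-1822))) + 2138*(-1/3278640) = 1116662/(((225*(-⅑))*(-1822))) - 1069/1639320 = 1116662/((-25*(-1822))) - 1069/1639320 = 1116662/45550 - 1069/1639320 = 1116662*(1/45550) - 1069/1639320 = 558331/22775 - 1069/1639320 = 183051765689/7467102600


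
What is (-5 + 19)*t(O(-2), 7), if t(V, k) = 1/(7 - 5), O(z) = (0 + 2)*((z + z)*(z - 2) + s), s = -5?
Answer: 7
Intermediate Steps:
O(z) = -10 + 4*z*(-2 + z) (O(z) = (0 + 2)*((z + z)*(z - 2) - 5) = 2*((2*z)*(-2 + z) - 5) = 2*(2*z*(-2 + z) - 5) = 2*(-5 + 2*z*(-2 + z)) = -10 + 4*z*(-2 + z))
t(V, k) = 1/2
(-5 + 19)*t(O(-2), 7) = (-5 + 19)*(1/2) = 14*(1/2) = 7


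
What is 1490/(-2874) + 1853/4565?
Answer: -738164/6559905 ≈ -0.11253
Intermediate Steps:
1490/(-2874) + 1853/4565 = 1490*(-1/2874) + 1853*(1/4565) = -745/1437 + 1853/4565 = -738164/6559905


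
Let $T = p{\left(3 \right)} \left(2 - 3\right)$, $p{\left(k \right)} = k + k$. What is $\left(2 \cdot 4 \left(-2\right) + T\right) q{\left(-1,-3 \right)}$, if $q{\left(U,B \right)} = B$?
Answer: $66$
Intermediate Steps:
$p{\left(k \right)} = 2 k$
$T = -6$ ($T = 2 \cdot 3 \left(2 - 3\right) = 6 \left(-1\right) = -6$)
$\left(2 \cdot 4 \left(-2\right) + T\right) q{\left(-1,-3 \right)} = \left(2 \cdot 4 \left(-2\right) - 6\right) \left(-3\right) = \left(8 \left(-2\right) - 6\right) \left(-3\right) = \left(-16 - 6\right) \left(-3\right) = \left(-22\right) \left(-3\right) = 66$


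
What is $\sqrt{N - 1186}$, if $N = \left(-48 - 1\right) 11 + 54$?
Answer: $i \sqrt{1671} \approx 40.878 i$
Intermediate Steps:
$N = -485$ ($N = \left(-48 - 1\right) 11 + 54 = \left(-49\right) 11 + 54 = -539 + 54 = -485$)
$\sqrt{N - 1186} = \sqrt{-485 - 1186} = \sqrt{-1671} = i \sqrt{1671}$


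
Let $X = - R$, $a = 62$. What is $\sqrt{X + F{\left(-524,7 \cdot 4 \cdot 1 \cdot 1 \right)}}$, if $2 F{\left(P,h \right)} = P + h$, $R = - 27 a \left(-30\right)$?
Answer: $2 i \sqrt{12617} \approx 224.65 i$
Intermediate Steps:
$R = 50220$ ($R = \left(-27\right) 62 \left(-30\right) = \left(-1674\right) \left(-30\right) = 50220$)
$F{\left(P,h \right)} = \frac{P}{2} + \frac{h}{2}$ ($F{\left(P,h \right)} = \frac{P + h}{2} = \frac{P}{2} + \frac{h}{2}$)
$X = -50220$ ($X = \left(-1\right) 50220 = -50220$)
$\sqrt{X + F{\left(-524,7 \cdot 4 \cdot 1 \cdot 1 \right)}} = \sqrt{-50220 + \left(\frac{1}{2} \left(-524\right) + \frac{7 \cdot 4 \cdot 1 \cdot 1}{2}\right)} = \sqrt{-50220 - \left(262 - \frac{7 \cdot 4 \cdot 1}{2}\right)} = \sqrt{-50220 - \left(262 - \frac{28 \cdot 1}{2}\right)} = \sqrt{-50220 + \left(-262 + \frac{1}{2} \cdot 28\right)} = \sqrt{-50220 + \left(-262 + 14\right)} = \sqrt{-50220 - 248} = \sqrt{-50468} = 2 i \sqrt{12617}$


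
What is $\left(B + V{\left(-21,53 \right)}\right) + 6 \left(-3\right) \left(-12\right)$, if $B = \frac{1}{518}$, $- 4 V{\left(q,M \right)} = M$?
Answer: $\frac{210051}{1036} \approx 202.75$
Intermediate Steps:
$V{\left(q,M \right)} = - \frac{M}{4}$
$B = \frac{1}{518} \approx 0.0019305$
$\left(B + V{\left(-21,53 \right)}\right) + 6 \left(-3\right) \left(-12\right) = \left(\frac{1}{518} - \frac{53}{4}\right) + 6 \left(-3\right) \left(-12\right) = \left(\frac{1}{518} - \frac{53}{4}\right) - -216 = - \frac{13725}{1036} + 216 = \frac{210051}{1036}$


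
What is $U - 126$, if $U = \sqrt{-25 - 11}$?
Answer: $-126 + 6 i \approx -126.0 + 6.0 i$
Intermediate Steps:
$U = 6 i$ ($U = \sqrt{-36} = 6 i \approx 6.0 i$)
$U - 126 = 6 i - 126 = -126 + 6 i$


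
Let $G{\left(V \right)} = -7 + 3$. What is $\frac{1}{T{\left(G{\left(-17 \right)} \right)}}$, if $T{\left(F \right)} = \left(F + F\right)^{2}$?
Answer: $\frac{1}{64} \approx 0.015625$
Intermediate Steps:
$G{\left(V \right)} = -4$
$T{\left(F \right)} = 4 F^{2}$ ($T{\left(F \right)} = \left(2 F\right)^{2} = 4 F^{2}$)
$\frac{1}{T{\left(G{\left(-17 \right)} \right)}} = \frac{1}{4 \left(-4\right)^{2}} = \frac{1}{4 \cdot 16} = \frac{1}{64}$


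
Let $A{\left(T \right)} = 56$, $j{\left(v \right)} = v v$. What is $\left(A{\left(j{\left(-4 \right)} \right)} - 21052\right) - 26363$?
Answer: $-47359$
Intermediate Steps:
$j{\left(v \right)} = v^{2}$
$\left(A{\left(j{\left(-4 \right)} \right)} - 21052\right) - 26363 = \left(56 - 21052\right) - 26363 = -20996 - 26363 = -47359$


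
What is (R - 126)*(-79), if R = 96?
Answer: 2370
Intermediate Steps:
(R - 126)*(-79) = (96 - 126)*(-79) = -30*(-79) = 2370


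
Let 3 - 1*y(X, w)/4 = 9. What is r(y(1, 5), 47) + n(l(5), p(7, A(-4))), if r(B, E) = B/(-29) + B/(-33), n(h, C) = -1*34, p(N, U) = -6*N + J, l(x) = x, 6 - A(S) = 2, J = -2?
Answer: -10350/319 ≈ -32.445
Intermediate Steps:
A(S) = 4 (A(S) = 6 - 1*2 = 6 - 2 = 4)
y(X, w) = -24 (y(X, w) = 12 - 4*9 = 12 - 36 = -24)
p(N, U) = -2 - 6*N (p(N, U) = -6*N - 2 = -2 - 6*N)
n(h, C) = -34
r(B, E) = -62*B/957 (r(B, E) = B*(-1/29) + B*(-1/33) = -B/29 - B/33 = -62*B/957)
r(y(1, 5), 47) + n(l(5), p(7, A(-4))) = -62/957*(-24) - 34 = 496/319 - 34 = -10350/319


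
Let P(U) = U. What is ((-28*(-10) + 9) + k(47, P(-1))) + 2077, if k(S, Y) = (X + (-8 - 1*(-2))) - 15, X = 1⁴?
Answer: 2346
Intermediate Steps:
X = 1
k(S, Y) = -20 (k(S, Y) = (1 + (-8 - 1*(-2))) - 15 = (1 + (-8 + 2)) - 15 = (1 - 6) - 15 = -5 - 15 = -20)
((-28*(-10) + 9) + k(47, P(-1))) + 2077 = ((-28*(-10) + 9) - 20) + 2077 = ((280 + 9) - 20) + 2077 = (289 - 20) + 2077 = 269 + 2077 = 2346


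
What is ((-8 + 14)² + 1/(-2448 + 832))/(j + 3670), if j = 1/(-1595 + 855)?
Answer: 10762375/1097182796 ≈ 0.0098091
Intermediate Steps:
j = -1/740 (j = 1/(-740) = -1/740 ≈ -0.0013514)
((-8 + 14)² + 1/(-2448 + 832))/(j + 3670) = ((-8 + 14)² + 1/(-2448 + 832))/(-1/740 + 3670) = (6² + 1/(-1616))/(2715799/740) = (36 - 1/1616)*(740/2715799) = (58175/1616)*(740/2715799) = 10762375/1097182796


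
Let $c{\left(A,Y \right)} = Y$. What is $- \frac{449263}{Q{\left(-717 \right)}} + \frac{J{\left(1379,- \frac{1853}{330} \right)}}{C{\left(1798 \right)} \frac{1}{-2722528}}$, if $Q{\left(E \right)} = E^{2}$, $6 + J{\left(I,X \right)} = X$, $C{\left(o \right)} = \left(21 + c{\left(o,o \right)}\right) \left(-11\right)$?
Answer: $- \frac{894619405780241}{565752374055} \approx -1581.3$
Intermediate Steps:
$C{\left(o \right)} = -231 - 11 o$ ($C{\left(o \right)} = \left(21 + o\right) \left(-11\right) = -231 - 11 o$)
$J{\left(I,X \right)} = -6 + X$
$- \frac{449263}{Q{\left(-717 \right)}} + \frac{J{\left(1379,- \frac{1853}{330} \right)}}{C{\left(1798 \right)} \frac{1}{-2722528}} = - \frac{449263}{\left(-717\right)^{2}} + \frac{-6 - \frac{1853}{330}}{\left(-231 - 19778\right) \frac{1}{-2722528}} = - \frac{449263}{514089} + \frac{-6 - \frac{1853}{330}}{\left(-231 - 19778\right) \left(- \frac{1}{2722528}\right)} = \left(-449263\right) \frac{1}{514089} + \frac{-6 - \frac{1853}{330}}{\left(-20009\right) \left(- \frac{1}{2722528}\right)} = - \frac{449263}{514089} - \frac{3833}{330 \cdot \frac{20009}{2722528}} = - \frac{449263}{514089} - \frac{5217724912}{3301485} = - \frac{894619405780241}{565752374055}$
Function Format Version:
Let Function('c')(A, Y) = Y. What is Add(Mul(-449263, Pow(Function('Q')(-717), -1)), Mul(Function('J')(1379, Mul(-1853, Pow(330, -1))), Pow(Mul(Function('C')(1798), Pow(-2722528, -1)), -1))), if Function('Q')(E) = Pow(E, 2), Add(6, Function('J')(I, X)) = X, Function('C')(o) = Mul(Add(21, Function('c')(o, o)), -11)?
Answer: Rational(-894619405780241, 565752374055) ≈ -1581.3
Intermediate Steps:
Function('C')(o) = Add(-231, Mul(-11, o)) (Function('C')(o) = Mul(Add(21, o), -11) = Add(-231, Mul(-11, o)))
Function('J')(I, X) = Add(-6, X)
Add(Mul(-449263, Pow(Function('Q')(-717), -1)), Mul(Function('J')(1379, Mul(-1853, Pow(330, -1))), Pow(Mul(Function('C')(1798), Pow(-2722528, -1)), -1))) = Add(Mul(-449263, Pow(Pow(-717, 2), -1)), Mul(Add(-6, Mul(-1853, Pow(330, -1))), Pow(Mul(Add(-231, Mul(-11, 1798)), Pow(-2722528, -1)), -1))) = Add(Mul(-449263, Pow(514089, -1)), Mul(Add(-6, Mul(-1853, Rational(1, 330))), Pow(Mul(Add(-231, -19778), Rational(-1, 2722528)), -1))) = Add(Mul(-449263, Rational(1, 514089)), Mul(Add(-6, Rational(-1853, 330)), Pow(Mul(-20009, Rational(-1, 2722528)), -1))) = Add(Rational(-449263, 514089), Mul(Rational(-3833, 330), Pow(Rational(20009, 2722528), -1))) = Add(Rational(-449263, 514089), Mul(Rational(-3833, 330), Rational(2722528, 20009))) = Add(Rational(-449263, 514089), Rational(-5217724912, 3301485)) = Rational(-894619405780241, 565752374055)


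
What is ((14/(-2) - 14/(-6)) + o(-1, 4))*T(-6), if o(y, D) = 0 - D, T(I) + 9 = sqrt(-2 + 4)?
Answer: 78 - 26*sqrt(2)/3 ≈ 65.744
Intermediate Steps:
T(I) = -9 + sqrt(2) (T(I) = -9 + sqrt(-2 + 4) = -9 + sqrt(2))
o(y, D) = -D
((14/(-2) - 14/(-6)) + o(-1, 4))*T(-6) = ((14/(-2) - 14/(-6)) - 1*4)*(-9 + sqrt(2)) = ((14*(-1/2) - 14*(-1/6)) - 4)*(-9 + sqrt(2)) = ((-7 + 7/3) - 4)*(-9 + sqrt(2)) = (-14/3 - 4)*(-9 + sqrt(2)) = -26*(-9 + sqrt(2))/3 = 78 - 26*sqrt(2)/3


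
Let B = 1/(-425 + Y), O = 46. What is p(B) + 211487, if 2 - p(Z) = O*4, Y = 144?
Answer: 211305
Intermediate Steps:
B = -1/281 (B = 1/(-425 + 144) = 1/(-281) = -1/281 ≈ -0.0035587)
p(Z) = -182 (p(Z) = 2 - 46*4 = 2 - 1*184 = 2 - 184 = -182)
p(B) + 211487 = -182 + 211487 = 211305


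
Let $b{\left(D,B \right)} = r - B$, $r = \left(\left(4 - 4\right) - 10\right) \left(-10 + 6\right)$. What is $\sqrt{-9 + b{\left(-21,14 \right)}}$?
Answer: $\sqrt{17} \approx 4.1231$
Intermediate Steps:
$r = 40$ ($r = \left(\left(4 - 4\right) - 10\right) \left(-4\right) = \left(0 - 10\right) \left(-4\right) = \left(-10\right) \left(-4\right) = 40$)
$b{\left(D,B \right)} = 40 - B$
$\sqrt{-9 + b{\left(-21,14 \right)}} = \sqrt{-9 + \left(40 - 14\right)} = \sqrt{-9 + 26} = \sqrt{17}$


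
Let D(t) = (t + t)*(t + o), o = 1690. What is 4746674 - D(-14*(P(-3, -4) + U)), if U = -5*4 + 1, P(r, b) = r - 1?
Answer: 3450946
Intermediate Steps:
P(r, b) = -1 + r
U = -19 (U = -20 + 1 = -19)
D(t) = 2*t*(1690 + t) (D(t) = (t + t)*(t + 1690) = (2*t)*(1690 + t) = 2*t*(1690 + t))
4746674 - D(-14*(P(-3, -4) + U)) = 4746674 - 2*(-14*((-1 - 3) - 19))*(1690 - 14*((-1 - 3) - 19)) = 4746674 - 2*(-14*(-4 - 19))*(1690 - 14*(-4 - 19)) = 4746674 - 2*(-14*(-23))*(1690 - 14*(-23)) = 4746674 - 2*322*(1690 + 322) = 4746674 - 2*322*2012 = 4746674 - 1*1295728 = 4746674 - 1295728 = 3450946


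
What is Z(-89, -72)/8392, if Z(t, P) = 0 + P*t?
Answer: 801/1049 ≈ 0.76358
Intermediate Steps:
Z(t, P) = P*t
Z(-89, -72)/8392 = -72*(-89)/8392 = 6408*(1/8392) = 801/1049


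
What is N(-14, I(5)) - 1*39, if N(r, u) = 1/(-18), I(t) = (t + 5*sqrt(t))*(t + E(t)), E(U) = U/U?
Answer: -703/18 ≈ -39.056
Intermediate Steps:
E(U) = 1
I(t) = (1 + t)*(t + 5*sqrt(t)) (I(t) = (t + 5*sqrt(t))*(t + 1) = (t + 5*sqrt(t))*(1 + t) = (1 + t)*(t + 5*sqrt(t)))
N(r, u) = -1/18
N(-14, I(5)) - 1*39 = -1/18 - 1*39 = -1/18 - 39 = -703/18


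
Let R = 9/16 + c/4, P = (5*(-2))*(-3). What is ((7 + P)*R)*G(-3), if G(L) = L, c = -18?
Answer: 6993/16 ≈ 437.06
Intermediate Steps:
P = 30 (P = -10*(-3) = 30)
R = -63/16 (R = 9/16 - 18/4 = 9*(1/16) - 18*¼ = 9/16 - 9/2 = -63/16 ≈ -3.9375)
((7 + P)*R)*G(-3) = ((7 + 30)*(-63/16))*(-3) = (37*(-63/16))*(-3) = -2331/16*(-3) = 6993/16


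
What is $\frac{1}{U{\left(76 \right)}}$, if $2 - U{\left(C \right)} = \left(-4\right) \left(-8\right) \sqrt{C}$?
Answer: $- \frac{1}{38910} - \frac{16 \sqrt{19}}{19455} \approx -0.0036105$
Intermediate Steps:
$U{\left(C \right)} = 2 - 32 \sqrt{C}$ ($U{\left(C \right)} = 2 - \left(-4\right) \left(-8\right) \sqrt{C} = 2 - 32 \sqrt{C}$)
$\frac{1}{U{\left(76 \right)}} = \frac{1}{2 - 32 \sqrt{76}} = \frac{1}{2 - 32 \cdot 2 \sqrt{19}} = \frac{1}{2 - 64 \sqrt{19}}$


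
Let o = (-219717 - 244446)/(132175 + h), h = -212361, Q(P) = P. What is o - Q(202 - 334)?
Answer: 11048715/80186 ≈ 137.79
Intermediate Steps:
o = 464163/80186 (o = (-219717 - 244446)/(132175 - 212361) = -464163/(-80186) = -464163*(-1/80186) = 464163/80186 ≈ 5.7886)
o - Q(202 - 334) = 464163/80186 - (202 - 334) = 464163/80186 - 1*(-132) = 464163/80186 + 132 = 11048715/80186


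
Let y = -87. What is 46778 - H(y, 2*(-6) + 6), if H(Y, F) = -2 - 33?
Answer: 46813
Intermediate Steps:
H(Y, F) = -35
46778 - H(y, 2*(-6) + 6) = 46778 - 1*(-35) = 46778 + 35 = 46813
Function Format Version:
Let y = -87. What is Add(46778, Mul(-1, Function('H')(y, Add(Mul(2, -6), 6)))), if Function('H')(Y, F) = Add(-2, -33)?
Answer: 46813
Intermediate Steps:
Function('H')(Y, F) = -35
Add(46778, Mul(-1, Function('H')(y, Add(Mul(2, -6), 6)))) = Add(46778, Mul(-1, -35)) = Add(46778, 35) = 46813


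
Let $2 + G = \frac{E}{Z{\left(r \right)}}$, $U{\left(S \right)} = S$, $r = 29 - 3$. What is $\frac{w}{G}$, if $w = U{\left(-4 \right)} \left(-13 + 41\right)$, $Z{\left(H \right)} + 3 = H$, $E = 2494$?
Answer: $- \frac{161}{153} \approx -1.0523$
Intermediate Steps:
$r = 26$ ($r = 29 - 3 = 26$)
$Z{\left(H \right)} = -3 + H$
$G = \frac{2448}{23}$ ($G = -2 + \frac{2494}{-3 + 26} = -2 + \frac{2494}{23} = \frac{2448}{23} \approx 106.43$)
$w = -112$ ($w = - 4 \left(-13 + 41\right) = \left(-4\right) 28 = -112$)
$\frac{w}{G} = - \frac{112}{\frac{2448}{23}} = \left(-112\right) \frac{23}{2448} = - \frac{161}{153}$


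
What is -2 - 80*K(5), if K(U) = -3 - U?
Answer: 638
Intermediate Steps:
-2 - 80*K(5) = -2 - 80*(-3 - 1*5) = -2 - 80*(-3 - 5) = -2 - 80*(-8) = -2 + 640 = 638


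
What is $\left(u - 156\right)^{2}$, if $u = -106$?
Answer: $68644$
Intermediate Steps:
$\left(u - 156\right)^{2} = \left(-106 - 156\right)^{2} = \left(-262\right)^{2} = 68644$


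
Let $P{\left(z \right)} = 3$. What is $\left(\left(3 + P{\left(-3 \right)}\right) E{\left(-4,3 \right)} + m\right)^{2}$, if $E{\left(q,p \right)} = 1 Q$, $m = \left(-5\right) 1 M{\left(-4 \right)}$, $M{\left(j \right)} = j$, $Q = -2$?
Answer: $64$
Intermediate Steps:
$m = 20$ ($m = \left(-5\right) 1 \left(-4\right) = \left(-5\right) \left(-4\right) = 20$)
$E{\left(q,p \right)} = -2$ ($E{\left(q,p \right)} = 1 \left(-2\right) = -2$)
$\left(\left(3 + P{\left(-3 \right)}\right) E{\left(-4,3 \right)} + m\right)^{2} = \left(\left(3 + 3\right) \left(-2\right) + 20\right)^{2} = \left(6 \left(-2\right) + 20\right)^{2} = \left(-12 + 20\right)^{2} = 8^{2} = 64$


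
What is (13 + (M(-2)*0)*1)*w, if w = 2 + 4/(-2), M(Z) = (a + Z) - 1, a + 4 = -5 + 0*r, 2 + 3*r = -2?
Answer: 0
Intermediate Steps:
r = -4/3 (r = -⅔ + (⅓)*(-2) = -⅔ - ⅔ = -4/3 ≈ -1.3333)
a = -9 (a = -4 + (-5 + 0*(-4/3)) = -4 + (-5 + 0) = -4 - 5 = -9)
M(Z) = -10 + Z (M(Z) = (-9 + Z) - 1 = -10 + Z)
w = 0 (w = 2 + 4*(-½) = 2 - 2 = 0)
(13 + (M(-2)*0)*1)*w = (13 + ((-10 - 2)*0)*1)*0 = (13 - 12*0*1)*0 = (13 + 0*1)*0 = (13 + 0)*0 = 13*0 = 0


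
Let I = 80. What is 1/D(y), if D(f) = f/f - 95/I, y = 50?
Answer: -16/3 ≈ -5.3333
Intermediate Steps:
D(f) = -3/16 (D(f) = f/f - 95/80 = 1 - 95*1/80 = 1 - 19/16 = -3/16)
1/D(y) = 1/(-3/16) = -16/3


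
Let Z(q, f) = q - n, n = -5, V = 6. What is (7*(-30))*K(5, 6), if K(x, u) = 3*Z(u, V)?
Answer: -6930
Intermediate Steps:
Z(q, f) = 5 + q (Z(q, f) = q - 1*(-5) = q + 5 = 5 + q)
K(x, u) = 15 + 3*u (K(x, u) = 3*(5 + u) = 15 + 3*u)
(7*(-30))*K(5, 6) = (7*(-30))*(15 + 3*6) = -210*(15 + 18) = -210*33 = -6930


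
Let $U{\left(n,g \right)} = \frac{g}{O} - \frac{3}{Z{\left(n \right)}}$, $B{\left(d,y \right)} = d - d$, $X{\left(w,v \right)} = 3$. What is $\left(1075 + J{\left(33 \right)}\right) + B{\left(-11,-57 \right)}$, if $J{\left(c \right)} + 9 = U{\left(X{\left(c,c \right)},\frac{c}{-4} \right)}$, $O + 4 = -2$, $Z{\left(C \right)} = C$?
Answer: $\frac{8531}{8} \approx 1066.4$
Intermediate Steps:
$B{\left(d,y \right)} = 0$
$O = -6$ ($O = -4 - 2 = -6$)
$U{\left(n,g \right)} = - \frac{3}{n} - \frac{g}{6}$ ($U{\left(n,g \right)} = \frac{g}{-6} - \frac{3}{n} = g \left(- \frac{1}{6}\right) - \frac{3}{n} = - \frac{g}{6} - \frac{3}{n} = - \frac{3}{n} - \frac{g}{6}$)
$J{\left(c \right)} = -10 + \frac{c}{24}$ ($J{\left(c \right)} = -9 - \left(1 + \frac{c}{6 \left(-4\right)}\right) = -9 - \left(1 + \frac{c \left(- \frac{1}{4}\right)}{6}\right) = -9 - \left(1 + \frac{\left(- \frac{1}{4}\right) c}{6}\right) = -9 + \left(-1 + \frac{c}{24}\right) = -10 + \frac{c}{24}$)
$\left(1075 + J{\left(33 \right)}\right) + B{\left(-11,-57 \right)} = \left(1075 + \left(-10 + \frac{1}{24} \cdot 33\right)\right) + 0 = \left(1075 + \left(-10 + \frac{11}{8}\right)\right) + 0 = \left(1075 - \frac{69}{8}\right) + 0 = \frac{8531}{8} + 0 = \frac{8531}{8}$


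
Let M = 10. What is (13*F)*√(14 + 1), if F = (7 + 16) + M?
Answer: 429*√15 ≈ 1661.5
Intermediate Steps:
F = 33 (F = (7 + 16) + 10 = 23 + 10 = 33)
(13*F)*√(14 + 1) = (13*33)*√(14 + 1) = 429*√15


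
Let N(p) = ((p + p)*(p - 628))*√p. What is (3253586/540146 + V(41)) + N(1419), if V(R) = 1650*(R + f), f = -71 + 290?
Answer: 115862943793/270073 + 2244858*√1419 ≈ 8.4992e+7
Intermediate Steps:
f = 219
V(R) = 361350 + 1650*R (V(R) = 1650*(R + 219) = 1650*(219 + R) = 361350 + 1650*R)
N(p) = 2*p^(3/2)*(-628 + p) (N(p) = ((2*p)*(-628 + p))*√p = (2*p*(-628 + p))*√p = 2*p^(3/2)*(-628 + p))
(3253586/540146 + V(41)) + N(1419) = (3253586/540146 + (361350 + 1650*41)) + 2*1419^(3/2)*(-628 + 1419) = (3253586*(1/540146) + (361350 + 67650)) + 2*(1419*√1419)*791 = (1626793/270073 + 429000) + 2244858*√1419 = 115862943793/270073 + 2244858*√1419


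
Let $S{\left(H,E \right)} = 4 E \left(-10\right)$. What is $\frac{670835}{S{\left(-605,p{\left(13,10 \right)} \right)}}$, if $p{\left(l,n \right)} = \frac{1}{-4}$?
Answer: $\frac{134167}{2} \approx 67084.0$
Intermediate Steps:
$p{\left(l,n \right)} = - \frac{1}{4}$
$S{\left(H,E \right)} = - 40 E$
$\frac{670835}{S{\left(-605,p{\left(13,10 \right)} \right)}} = \frac{670835}{\left(-40\right) \left(- \frac{1}{4}\right)} = \frac{670835}{10} = 670835 \cdot \frac{1}{10} = \frac{134167}{2}$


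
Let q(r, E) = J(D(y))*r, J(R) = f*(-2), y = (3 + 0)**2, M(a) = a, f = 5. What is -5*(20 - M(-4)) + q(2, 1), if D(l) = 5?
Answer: -140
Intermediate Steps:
y = 9 (y = 3**2 = 9)
J(R) = -10 (J(R) = 5*(-2) = -10)
q(r, E) = -10*r
-5*(20 - M(-4)) + q(2, 1) = -5*(20 - 1*(-4)) - 10*2 = -5*(20 + 4) - 20 = -5*24 - 20 = -120 - 20 = -140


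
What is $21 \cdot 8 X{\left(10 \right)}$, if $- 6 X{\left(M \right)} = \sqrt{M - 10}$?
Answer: $0$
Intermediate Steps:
$X{\left(M \right)} = - \frac{\sqrt{-10 + M}}{6}$ ($X{\left(M \right)} = - \frac{\sqrt{M - 10}}{6} = - \frac{\sqrt{-10 + M}}{6}$)
$21 \cdot 8 X{\left(10 \right)} = 21 \cdot 8 \left(- \frac{\sqrt{-10 + 10}}{6}\right) = 168 \left(- \frac{\sqrt{0}}{6}\right) = 168 \left(\left(- \frac{1}{6}\right) 0\right) = 168 \cdot 0 = 0$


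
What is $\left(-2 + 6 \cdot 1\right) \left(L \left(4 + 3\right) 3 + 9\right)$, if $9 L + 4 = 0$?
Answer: $- \frac{4}{3} \approx -1.3333$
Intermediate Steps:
$L = - \frac{4}{9}$ ($L = - \frac{4}{9} + \frac{1}{9} \cdot 0 = - \frac{4}{9} + 0 = - \frac{4}{9} \approx -0.44444$)
$\left(-2 + 6 \cdot 1\right) \left(L \left(4 + 3\right) 3 + 9\right) = \left(-2 + 6 \cdot 1\right) \left(- \frac{4 \left(4 + 3\right) 3}{9} + 9\right) = \left(-2 + 6\right) \left(- \frac{4 \cdot 7 \cdot 3}{9} + 9\right) = 4 \left(\left(- \frac{4}{9}\right) 21 + 9\right) = 4 \left(- \frac{28}{3} + 9\right) = 4 \left(- \frac{1}{3}\right) = - \frac{4}{3}$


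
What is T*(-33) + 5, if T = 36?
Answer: -1183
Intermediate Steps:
T*(-33) + 5 = 36*(-33) + 5 = -1188 + 5 = -1183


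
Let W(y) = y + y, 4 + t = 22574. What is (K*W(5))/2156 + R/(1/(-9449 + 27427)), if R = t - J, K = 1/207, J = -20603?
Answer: 173197935234329/223146 ≈ 7.7616e+8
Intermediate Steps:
t = 22570 (t = -4 + 22574 = 22570)
W(y) = 2*y
K = 1/207 ≈ 0.0048309
R = 43173 (R = 22570 - 1*(-20603) = 22570 + 20603 = 43173)
(K*W(5))/2156 + R/(1/(-9449 + 27427)) = ((2*5)/207)/2156 + 43173/(1/(-9449 + 27427)) = ((1/207)*10)*(1/2156) + 43173/(1/17978) = (10/207)*(1/2156) + 43173/(1/17978) = 5/223146 + 43173*17978 = 5/223146 + 776164194 = 173197935234329/223146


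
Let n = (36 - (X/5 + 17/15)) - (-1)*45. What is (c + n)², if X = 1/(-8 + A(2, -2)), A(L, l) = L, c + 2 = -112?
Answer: 116281/100 ≈ 1162.8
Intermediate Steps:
c = -114 (c = -2 - 112 = -114)
X = -⅙ (X = 1/(-8 + 2) = 1/(-6) = -⅙ ≈ -0.16667)
n = 799/10 (n = (36 - (-⅙/5 + 17/15)) - (-1)*45 = (36 - (-⅙*⅕ + 17*(1/15))) - 1*(-45) = (36 - (-1/30 + 17/15)) + 45 = (36 - 1*11/10) + 45 = (36 - 11/10) + 45 = 349/10 + 45 = 799/10 ≈ 79.900)
(c + n)² = (-114 + 799/10)² = (-341/10)² = 116281/100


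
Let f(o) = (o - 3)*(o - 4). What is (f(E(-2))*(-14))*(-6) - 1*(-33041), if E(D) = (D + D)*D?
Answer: 34721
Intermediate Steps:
E(D) = 2*D² (E(D) = (2*D)*D = 2*D²)
f(o) = (-4 + o)*(-3 + o) (f(o) = (-3 + o)*(-4 + o) = (-4 + o)*(-3 + o))
(f(E(-2))*(-14))*(-6) - 1*(-33041) = ((12 + (2*(-2)²)² - 14*(-2)²)*(-14))*(-6) - 1*(-33041) = ((12 + (2*4)² - 14*4)*(-14))*(-6) + 33041 = ((12 + 8² - 7*8)*(-14))*(-6) + 33041 = ((12 + 64 - 56)*(-14))*(-6) + 33041 = (20*(-14))*(-6) + 33041 = -280*(-6) + 33041 = 1680 + 33041 = 34721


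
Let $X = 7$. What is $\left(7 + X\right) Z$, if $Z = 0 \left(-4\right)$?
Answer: $0$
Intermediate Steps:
$Z = 0$
$\left(7 + X\right) Z = \left(7 + 7\right) 0 = 14 \cdot 0 = 0$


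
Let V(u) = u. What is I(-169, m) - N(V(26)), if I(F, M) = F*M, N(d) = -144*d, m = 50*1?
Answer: -4706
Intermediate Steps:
m = 50
N(d) = -144*d
I(-169, m) - N(V(26)) = -169*50 - (-144)*26 = -8450 - 1*(-3744) = -8450 + 3744 = -4706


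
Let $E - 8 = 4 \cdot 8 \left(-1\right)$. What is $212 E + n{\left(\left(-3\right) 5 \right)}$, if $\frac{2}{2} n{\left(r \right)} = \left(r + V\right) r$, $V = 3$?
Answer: $-4908$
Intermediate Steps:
$E = -24$ ($E = 8 + 4 \cdot 8 \left(-1\right) = 8 + 32 \left(-1\right) = 8 - 32 = -24$)
$n{\left(r \right)} = r \left(3 + r\right)$ ($n{\left(r \right)} = \left(r + 3\right) r = \left(3 + r\right) r = r \left(3 + r\right)$)
$212 E + n{\left(\left(-3\right) 5 \right)} = 212 \left(-24\right) + \left(-3\right) 5 \left(3 - 15\right) = -5088 - 15 \left(3 - 15\right) = -5088 - -180 = -5088 + 180 = -4908$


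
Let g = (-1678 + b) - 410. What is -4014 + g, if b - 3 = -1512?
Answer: -7611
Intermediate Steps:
b = -1509 (b = 3 - 1512 = -1509)
g = -3597 (g = (-1678 - 1509) - 410 = -3187 - 410 = -3597)
-4014 + g = -4014 - 3597 = -7611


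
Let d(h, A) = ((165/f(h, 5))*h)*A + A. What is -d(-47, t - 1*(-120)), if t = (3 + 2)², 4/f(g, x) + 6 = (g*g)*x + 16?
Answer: 12431070545/4 ≈ 3.1078e+9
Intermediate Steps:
f(g, x) = 4/(10 + x*g²) (f(g, x) = 4/(-6 + ((g*g)*x + 16)) = 4/(-6 + (g²*x + 16)) = 4/(-6 + (x*g² + 16)) = 4/(-6 + (16 + x*g²)) = 4/(10 + x*g²))
t = 25 (t = 5² = 25)
d(h, A) = A + A*h*(825/2 + 825*h²/4) (d(h, A) = ((165/((4/(10 + 5*h²))))*h)*A + A = ((165*(5/2 + 5*h²/4))*h)*A + A = ((825/2 + 825*h²/4)*h)*A + A = (h*(825/2 + 825*h²/4))*A + A = A*h*(825/2 + 825*h²/4) + A = A + A*h*(825/2 + 825*h²/4))
-d(-47, t - 1*(-120)) = -(25 - 1*(-120))*(4 + 825*(-47)*(2 + (-47)²))/4 = -(25 + 120)*(4 + 825*(-47)*(2 + 2209))/4 = -145*(4 + 825*(-47)*2211)/4 = -145*(4 - 85731525)/4 = -145*(-85731521)/4 = -1*(-12431070545/4) = 12431070545/4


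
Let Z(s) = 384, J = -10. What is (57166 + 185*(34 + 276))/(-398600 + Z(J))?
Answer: -28629/99554 ≈ -0.28757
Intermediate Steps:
(57166 + 185*(34 + 276))/(-398600 + Z(J)) = (57166 + 185*(34 + 276))/(-398600 + 384) = (57166 + 185*310)/(-398216) = (57166 + 57350)*(-1/398216) = 114516*(-1/398216) = -28629/99554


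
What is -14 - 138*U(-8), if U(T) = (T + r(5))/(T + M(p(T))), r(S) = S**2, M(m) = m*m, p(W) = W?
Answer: -1565/28 ≈ -55.893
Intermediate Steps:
M(m) = m**2
U(T) = (25 + T)/(T + T**2) (U(T) = (T + 5**2)/(T + T**2) = (T + 25)/(T + T**2) = (25 + T)/(T + T**2))
-14 - 138*U(-8) = -14 - 138*(25 - 8)/((-8)*(1 - 8)) = -14 - (-69)*17/(4*(-7)) = -14 - (-69)*(-1)*17/(4*7) = -14 - 138*17/56 = -14 - 1173/28 = -1565/28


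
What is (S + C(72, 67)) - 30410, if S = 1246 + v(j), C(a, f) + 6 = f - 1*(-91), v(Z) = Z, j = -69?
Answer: -29081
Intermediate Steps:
C(a, f) = 85 + f (C(a, f) = -6 + (f - 1*(-91)) = -6 + (f + 91) = -6 + (91 + f) = 85 + f)
S = 1177 (S = 1246 - 69 = 1177)
(S + C(72, 67)) - 30410 = (1177 + (85 + 67)) - 30410 = (1177 + 152) - 30410 = 1329 - 30410 = -29081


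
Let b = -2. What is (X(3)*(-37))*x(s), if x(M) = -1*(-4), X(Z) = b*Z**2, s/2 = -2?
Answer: 2664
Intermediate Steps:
s = -4 (s = 2*(-2) = -4)
X(Z) = -2*Z**2
x(M) = 4
(X(3)*(-37))*x(s) = (-2*3**2*(-37))*4 = (-2*9*(-37))*4 = -18*(-37)*4 = 666*4 = 2664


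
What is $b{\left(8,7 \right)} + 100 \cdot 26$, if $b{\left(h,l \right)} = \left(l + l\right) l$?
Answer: $2698$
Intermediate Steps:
$b{\left(h,l \right)} = 2 l^{2}$ ($b{\left(h,l \right)} = 2 l l = 2 l^{2}$)
$b{\left(8,7 \right)} + 100 \cdot 26 = 2 \cdot 7^{2} + 100 \cdot 26 = 2 \cdot 49 + 2600 = 98 + 2600 = 2698$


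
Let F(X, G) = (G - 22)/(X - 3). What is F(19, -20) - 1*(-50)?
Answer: 379/8 ≈ 47.375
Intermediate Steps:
F(X, G) = (-22 + G)/(-3 + X)
F(19, -20) - 1*(-50) = (-22 - 20)/(-3 + 19) - 1*(-50) = -42/16 + 50 = (1/16)*(-42) + 50 = -21/8 + 50 = 379/8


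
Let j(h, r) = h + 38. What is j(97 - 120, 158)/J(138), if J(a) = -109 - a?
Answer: -15/247 ≈ -0.060729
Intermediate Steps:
j(h, r) = 38 + h
j(97 - 120, 158)/J(138) = (38 + (97 - 120))/(-109 - 1*138) = (38 - 23)/(-109 - 138) = 15/(-247) = 15*(-1/247) = -15/247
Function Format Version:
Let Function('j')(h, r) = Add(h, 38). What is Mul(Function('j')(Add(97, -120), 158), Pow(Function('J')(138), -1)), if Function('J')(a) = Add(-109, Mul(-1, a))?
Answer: Rational(-15, 247) ≈ -0.060729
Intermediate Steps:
Function('j')(h, r) = Add(38, h)
Mul(Function('j')(Add(97, -120), 158), Pow(Function('J')(138), -1)) = Mul(Add(38, Add(97, -120)), Pow(Add(-109, Mul(-1, 138)), -1)) = Mul(Add(38, -23), Pow(Add(-109, -138), -1)) = Mul(15, Pow(-247, -1)) = Mul(15, Rational(-1, 247)) = Rational(-15, 247)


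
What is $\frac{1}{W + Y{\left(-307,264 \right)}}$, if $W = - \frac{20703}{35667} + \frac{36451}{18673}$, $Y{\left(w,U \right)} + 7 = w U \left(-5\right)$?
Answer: $\frac{222003297}{89963366556767} \approx 2.4677 \cdot 10^{-6}$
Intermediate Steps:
$Y{\left(w,U \right)} = -7 - 5 U w$ ($Y{\left(w,U \right)} = -7 + w U \left(-5\right) = -7 + U w \left(-5\right) = -7 - 5 U w$)
$W = \frac{304503566}{222003297}$ ($W = \left(-20703\right) \frac{1}{35667} + 36451 \cdot \frac{1}{18673} = - \frac{6901}{11889} + \frac{36451}{18673} = \frac{304503566}{222003297} \approx 1.3716$)
$\frac{1}{W + Y{\left(-307,264 \right)}} = \frac{1}{\frac{304503566}{222003297} - \left(7 + 1320 \left(-307\right)\right)} = \frac{1}{\frac{304503566}{222003297} + \left(-7 + 405240\right)} = \frac{1}{\frac{304503566}{222003297} + 405233} = \frac{1}{\frac{89963366556767}{222003297}} = \frac{222003297}{89963366556767}$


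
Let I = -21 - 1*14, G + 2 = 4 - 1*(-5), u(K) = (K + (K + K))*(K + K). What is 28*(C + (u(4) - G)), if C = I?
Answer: 1512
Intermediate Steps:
u(K) = 6*K**2 (u(K) = (K + 2*K)*(2*K) = (3*K)*(2*K) = 6*K**2)
G = 7 (G = -2 + (4 - 1*(-5)) = -2 + (4 + 5) = -2 + 9 = 7)
I = -35 (I = -21 - 14 = -35)
C = -35
28*(C + (u(4) - G)) = 28*(-35 + (6*4**2 - 1*7)) = 28*(-35 + (6*16 - 7)) = 28*(-35 + (96 - 7)) = 28*(-35 + 89) = 28*54 = 1512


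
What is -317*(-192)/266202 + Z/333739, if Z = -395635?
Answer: -14167689629/14806998213 ≈ -0.95682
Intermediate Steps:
-317*(-192)/266202 + Z/333739 = -317*(-192)/266202 - 395635/333739 = 60864*(1/266202) - 395635*1/333739 = 10144/44367 - 395635/333739 = -14167689629/14806998213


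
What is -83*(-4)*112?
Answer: 37184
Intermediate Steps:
-83*(-4)*112 = 332*112 = 37184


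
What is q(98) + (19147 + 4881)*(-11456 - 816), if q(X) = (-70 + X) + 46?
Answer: -294871542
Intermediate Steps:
q(X) = -24 + X
q(98) + (19147 + 4881)*(-11456 - 816) = (-24 + 98) + (19147 + 4881)*(-11456 - 816) = 74 + 24028*(-12272) = 74 - 294871616 = -294871542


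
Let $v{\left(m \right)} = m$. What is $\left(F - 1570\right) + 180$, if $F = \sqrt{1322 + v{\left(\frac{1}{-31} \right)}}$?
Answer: $-1390 + \frac{\sqrt{1270411}}{31} \approx -1353.6$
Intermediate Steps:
$F = \frac{\sqrt{1270411}}{31}$ ($F = \sqrt{1322 + \frac{1}{-31}} = \sqrt{1322 - \frac{1}{31}} = \sqrt{\frac{40981}{31}} = \frac{\sqrt{1270411}}{31} \approx 36.359$)
$\left(F - 1570\right) + 180 = \left(\frac{\sqrt{1270411}}{31} - 1570\right) + 180 = \left(-1570 + \frac{\sqrt{1270411}}{31}\right) + 180 = -1390 + \frac{\sqrt{1270411}}{31}$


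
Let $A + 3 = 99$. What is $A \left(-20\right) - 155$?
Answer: $-2075$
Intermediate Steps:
$A = 96$ ($A = -3 + 99 = 96$)
$A \left(-20\right) - 155 = 96 \left(-20\right) - 155 = -1920 - 155 = -2075$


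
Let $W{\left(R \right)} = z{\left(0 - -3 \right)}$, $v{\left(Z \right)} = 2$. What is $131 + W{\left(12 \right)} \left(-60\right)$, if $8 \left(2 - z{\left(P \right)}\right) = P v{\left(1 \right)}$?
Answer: $56$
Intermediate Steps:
$z{\left(P \right)} = 2 - \frac{P}{4}$ ($z{\left(P \right)} = 2 - \frac{P 2}{8} = 2 - \frac{2 P}{8} = 2 - \frac{P}{4}$)
$W{\left(R \right)} = \frac{5}{4}$ ($W{\left(R \right)} = 2 - \frac{0 - -3}{4} = 2 - \frac{0 + 3}{4} = 2 - \frac{3}{4} = \frac{5}{4}$)
$131 + W{\left(12 \right)} \left(-60\right) = 131 + \frac{5}{4} \left(-60\right) = 131 - 75 = 56$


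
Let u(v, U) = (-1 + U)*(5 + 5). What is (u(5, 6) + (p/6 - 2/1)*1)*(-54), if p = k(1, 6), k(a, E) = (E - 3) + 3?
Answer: -2646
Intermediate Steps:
k(a, E) = E (k(a, E) = (-3 + E) + 3 = E)
p = 6
u(v, U) = -10 + 10*U (u(v, U) = (-1 + U)*10 = -10 + 10*U)
(u(5, 6) + (p/6 - 2/1)*1)*(-54) = ((-10 + 10*6) + (6/6 - 2/1)*1)*(-54) = ((-10 + 60) + (6*(⅙) - 2*1)*1)*(-54) = (50 + (1 - 2)*1)*(-54) = (50 - 1*1)*(-54) = (50 - 1)*(-54) = 49*(-54) = -2646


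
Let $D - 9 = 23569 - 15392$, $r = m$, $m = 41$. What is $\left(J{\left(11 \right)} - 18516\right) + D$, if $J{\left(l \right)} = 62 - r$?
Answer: $-10309$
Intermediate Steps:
$r = 41$
$D = 8186$ ($D = 9 + \left(23569 - 15392\right) = 9 + 8177 = 8186$)
$J{\left(l \right)} = 21$ ($J{\left(l \right)} = 62 - 41 = 21$)
$\left(J{\left(11 \right)} - 18516\right) + D = \left(21 - 18516\right) + 8186 = -18495 + 8186 = -10309$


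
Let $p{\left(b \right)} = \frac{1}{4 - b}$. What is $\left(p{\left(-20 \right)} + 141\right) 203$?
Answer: $\frac{687155}{24} \approx 28631.0$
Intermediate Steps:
$\left(p{\left(-20 \right)} + 141\right) 203 = \left(- \frac{1}{-4 - 20} + 141\right) 203 = \left(- \frac{1}{-24} + 141\right) 203 = \left(\left(-1\right) \left(- \frac{1}{24}\right) + 141\right) 203 = \left(\frac{1}{24} + 141\right) 203 = \frac{3385}{24} \cdot 203 = \frac{687155}{24}$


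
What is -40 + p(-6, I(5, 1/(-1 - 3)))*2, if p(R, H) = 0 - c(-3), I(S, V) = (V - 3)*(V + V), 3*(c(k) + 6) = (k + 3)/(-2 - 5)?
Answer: -28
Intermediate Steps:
c(k) = -43/7 - k/21 (c(k) = -6 + ((k + 3)/(-2 - 5))/3 = -6 + ((3 + k)/(-7))/3 = -6 + ((3 + k)*(-⅐))/3 = -6 + (-3/7 - k/7)/3 = -6 + (-⅐ - k/21) = -43/7 - k/21)
I(S, V) = 2*V*(-3 + V) (I(S, V) = (-3 + V)*(2*V) = 2*V*(-3 + V))
p(R, H) = 6 (p(R, H) = 0 - (-43/7 - 1/21*(-3)) = 0 - (-43/7 + ⅐) = 0 - 1*(-6) = 0 + 6 = 6)
-40 + p(-6, I(5, 1/(-1 - 3)))*2 = -40 + 6*2 = -40 + 12 = -28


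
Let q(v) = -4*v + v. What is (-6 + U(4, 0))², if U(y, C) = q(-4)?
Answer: 36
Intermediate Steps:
q(v) = -3*v
U(y, C) = 12 (U(y, C) = -3*(-4) = 12)
(-6 + U(4, 0))² = (-6 + 12)² = 6² = 36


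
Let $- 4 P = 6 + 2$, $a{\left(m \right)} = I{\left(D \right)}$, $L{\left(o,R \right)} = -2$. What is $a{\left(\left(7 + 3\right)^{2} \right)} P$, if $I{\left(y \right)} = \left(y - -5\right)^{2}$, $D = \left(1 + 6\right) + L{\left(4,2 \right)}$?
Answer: $-200$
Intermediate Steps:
$D = 5$ ($D = \left(1 + 6\right) - 2 = 7 - 2 = 5$)
$I{\left(y \right)} = \left(5 + y\right)^{2}$ ($I{\left(y \right)} = \left(y + 5\right)^{2} = \left(5 + y\right)^{2}$)
$a{\left(m \right)} = 100$ ($a{\left(m \right)} = \left(5 + 5\right)^{2} = 10^{2} = 100$)
$P = -2$ ($P = - \frac{6 + 2}{4} = \left(- \frac{1}{4}\right) 8 = -2$)
$a{\left(\left(7 + 3\right)^{2} \right)} P = 100 \left(-2\right) = -200$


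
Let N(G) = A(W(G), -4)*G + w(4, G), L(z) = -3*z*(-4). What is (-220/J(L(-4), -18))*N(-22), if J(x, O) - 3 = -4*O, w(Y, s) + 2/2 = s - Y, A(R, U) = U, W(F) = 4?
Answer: -2684/15 ≈ -178.93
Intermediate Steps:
L(z) = 12*z
w(Y, s) = -1 + s - Y (w(Y, s) = -1 + (s - Y) = -1 + s - Y)
J(x, O) = 3 - 4*O
N(G) = -5 - 3*G (N(G) = -4*G + (-1 + G - 1*4) = -4*G + (-1 + G - 4) = -4*G + (-5 + G) = -5 - 3*G)
(-220/J(L(-4), -18))*N(-22) = (-220/(3 - 4*(-18)))*(-5 - 3*(-22)) = (-220/(3 + 72))*(-5 + 66) = -220/75*61 = -220*1/75*61 = -44/15*61 = -2684/15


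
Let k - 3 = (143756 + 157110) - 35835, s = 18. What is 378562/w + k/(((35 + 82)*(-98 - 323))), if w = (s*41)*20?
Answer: 90956337/4487860 ≈ 20.267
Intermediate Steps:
k = 265034 (k = 3 + ((143756 + 157110) - 35835) = 3 + (300866 - 35835) = 3 + 265031 = 265034)
w = 14760 (w = (18*41)*20 = 738*20 = 14760)
378562/w + k/(((35 + 82)*(-98 - 323))) = 378562/14760 + 265034/(((35 + 82)*(-98 - 323))) = 378562*(1/14760) + 265034/((117*(-421))) = 189281/7380 + 265034/(-49257) = 189281/7380 + 265034*(-1/49257) = 189281/7380 - 265034/49257 = 90956337/4487860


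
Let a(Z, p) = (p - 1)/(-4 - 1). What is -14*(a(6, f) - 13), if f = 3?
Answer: 938/5 ≈ 187.60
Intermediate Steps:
a(Z, p) = ⅕ - p/5 (a(Z, p) = (-1 + p)/(-5) = (-1 + p)*(-⅕) = ⅕ - p/5)
-14*(a(6, f) - 13) = -14*((⅕ - ⅕*3) - 13) = -14*((⅕ - ⅗) - 13) = -14*(-⅖ - 13) = -14*(-67/5) = 938/5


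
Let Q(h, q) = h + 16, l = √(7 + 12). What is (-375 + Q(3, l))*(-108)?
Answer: 38448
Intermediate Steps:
l = √19 ≈ 4.3589
Q(h, q) = 16 + h
(-375 + Q(3, l))*(-108) = (-375 + (16 + 3))*(-108) = (-375 + 19)*(-108) = -356*(-108) = 38448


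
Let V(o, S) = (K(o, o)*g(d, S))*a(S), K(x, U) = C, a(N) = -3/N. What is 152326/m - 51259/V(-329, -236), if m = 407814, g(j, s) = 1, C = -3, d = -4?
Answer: 822229649645/611721 ≈ 1.3441e+6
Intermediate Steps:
K(x, U) = -3
V(o, S) = 9/S (V(o, S) = (-3*1)*(-3/S) = -(-9)/S = 9/S)
152326/m - 51259/V(-329, -236) = 152326/407814 - 51259/(9/(-236)) = 152326*(1/407814) - 51259/(9*(-1/236)) = 76163/203907 - 51259/(-9/236) = 76163/203907 - 51259*(-236/9) = 76163/203907 + 12097124/9 = 822229649645/611721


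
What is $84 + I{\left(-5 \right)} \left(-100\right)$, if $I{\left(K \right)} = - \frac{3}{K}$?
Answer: $24$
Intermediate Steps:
$84 + I{\left(-5 \right)} \left(-100\right) = 84 + - \frac{3}{-5} \left(-100\right) = 84 + \left(-3\right) \left(- \frac{1}{5}\right) \left(-100\right) = 84 + \frac{3}{5} \left(-100\right) = 84 - 60 = 24$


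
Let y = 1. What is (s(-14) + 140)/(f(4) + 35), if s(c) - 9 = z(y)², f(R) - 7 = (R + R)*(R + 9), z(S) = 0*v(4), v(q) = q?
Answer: 149/146 ≈ 1.0205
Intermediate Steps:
z(S) = 0 (z(S) = 0*4 = 0)
f(R) = 7 + 2*R*(9 + R) (f(R) = 7 + (R + R)*(R + 9) = 7 + (2*R)*(9 + R) = 7 + 2*R*(9 + R))
s(c) = 9 (s(c) = 9 + 0² = 9 + 0 = 9)
(s(-14) + 140)/(f(4) + 35) = (9 + 140)/((7 + 2*4² + 18*4) + 35) = 149/((7 + 2*16 + 72) + 35) = 149/((7 + 32 + 72) + 35) = 149/(111 + 35) = 149/146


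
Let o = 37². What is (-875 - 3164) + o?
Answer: -2670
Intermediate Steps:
o = 1369
(-875 - 3164) + o = (-875 - 3164) + 1369 = -4039 + 1369 = -2670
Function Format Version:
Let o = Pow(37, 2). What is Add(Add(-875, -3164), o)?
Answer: -2670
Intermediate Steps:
o = 1369
Add(Add(-875, -3164), o) = Add(Add(-875, -3164), 1369) = Add(-4039, 1369) = -2670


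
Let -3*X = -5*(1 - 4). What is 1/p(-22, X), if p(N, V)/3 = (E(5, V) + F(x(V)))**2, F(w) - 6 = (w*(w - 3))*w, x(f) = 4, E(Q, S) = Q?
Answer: 1/2187 ≈ 0.00045725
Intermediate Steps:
X = -5 (X = -(-5)*(1 - 4)/3 = -(-5)*(-3)/3 = -1/3*15 = -5)
F(w) = 6 + w**2*(-3 + w) (F(w) = 6 + (w*(w - 3))*w = 6 + (w*(-3 + w))*w = 6 + w**2*(-3 + w))
p(N, V) = 2187 (p(N, V) = 3*(5 + (6 + 4**3 - 3*4**2))**2 = 3*(5 + (6 + 64 - 3*16))**2 = 3*(5 + (6 + 64 - 48))**2 = 3*(5 + 22)**2 = 3*27**2 = 3*729 = 2187)
1/p(-22, X) = 1/2187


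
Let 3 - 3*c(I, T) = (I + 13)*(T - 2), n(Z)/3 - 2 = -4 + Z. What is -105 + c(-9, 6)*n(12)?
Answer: -235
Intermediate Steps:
n(Z) = -6 + 3*Z (n(Z) = 6 + 3*(-4 + Z) = 6 + (-12 + 3*Z) = -6 + 3*Z)
c(I, T) = 1 - (-2 + T)*(13 + I)/3 (c(I, T) = 1 - (I + 13)*(T - 2)/3 = 1 - (13 + I)*(-2 + T)/3 = 1 - (-2 + T)*(13 + I)/3)
-105 + c(-9, 6)*n(12) = -105 + (29/3 - 13/3*6 + (2/3)*(-9) - 1/3*(-9)*6)*(-6 + 3*12) = -105 + (29/3 - 26 - 6 + 18)*(-6 + 36) = -105 - 13/3*30 = -105 - 130 = -235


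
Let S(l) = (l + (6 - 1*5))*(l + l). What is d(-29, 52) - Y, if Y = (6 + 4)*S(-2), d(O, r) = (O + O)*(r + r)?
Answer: -6072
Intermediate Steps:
S(l) = 2*l*(1 + l) (S(l) = (l + (6 - 5))*(2*l) = (l + 1)*(2*l) = (1 + l)*(2*l) = 2*l*(1 + l))
d(O, r) = 4*O*r (d(O, r) = (2*O)*(2*r) = 4*O*r)
Y = 40 (Y = (6 + 4)*(2*(-2)*(1 - 2)) = 10*(2*(-2)*(-1)) = 10*4 = 40)
d(-29, 52) - Y = 4*(-29)*52 - 1*40 = -6032 - 40 = -6072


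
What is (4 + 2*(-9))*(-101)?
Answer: 1414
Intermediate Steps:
(4 + 2*(-9))*(-101) = (4 - 18)*(-101) = -14*(-101) = 1414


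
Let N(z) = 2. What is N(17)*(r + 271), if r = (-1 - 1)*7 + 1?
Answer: 516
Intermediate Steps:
r = -13 (r = -2*7 + 1 = -14 + 1 = -13)
N(17)*(r + 271) = 2*(-13 + 271) = 2*258 = 516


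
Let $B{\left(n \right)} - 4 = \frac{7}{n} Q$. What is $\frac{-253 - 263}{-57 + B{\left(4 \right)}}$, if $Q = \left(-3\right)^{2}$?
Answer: $\frac{2064}{149} \approx 13.852$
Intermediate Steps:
$Q = 9$
$B{\left(n \right)} = 4 + \frac{63}{n}$ ($B{\left(n \right)} = 4 + \frac{7}{n} 9 = 4 + \frac{63}{n}$)
$\frac{-253 - 263}{-57 + B{\left(4 \right)}} = \frac{-253 - 263}{-57 + \left(4 + \frac{63}{4}\right)} = - \frac{516}{-57 + \left(4 + 63 \cdot \frac{1}{4}\right)} = - \frac{516}{-57 + \left(4 + \frac{63}{4}\right)} = - \frac{516}{-57 + \frac{79}{4}} = - \frac{516}{- \frac{149}{4}} = \left(-516\right) \left(- \frac{4}{149}\right) = \frac{2064}{149}$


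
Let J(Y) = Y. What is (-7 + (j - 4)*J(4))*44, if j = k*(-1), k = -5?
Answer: -132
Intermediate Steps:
j = 5 (j = -5*(-1) = 5)
(-7 + (j - 4)*J(4))*44 = (-7 + (5 - 4)*4)*44 = (-7 + 1*4)*44 = (-7 + 4)*44 = -3*44 = -132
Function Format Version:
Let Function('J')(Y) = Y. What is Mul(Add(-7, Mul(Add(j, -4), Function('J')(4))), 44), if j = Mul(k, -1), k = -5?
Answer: -132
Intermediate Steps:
j = 5 (j = Mul(-5, -1) = 5)
Mul(Add(-7, Mul(Add(j, -4), Function('J')(4))), 44) = Mul(Add(-7, Mul(Add(5, -4), 4)), 44) = Mul(Add(-7, Mul(1, 4)), 44) = Mul(Add(-7, 4), 44) = Mul(-3, 44) = -132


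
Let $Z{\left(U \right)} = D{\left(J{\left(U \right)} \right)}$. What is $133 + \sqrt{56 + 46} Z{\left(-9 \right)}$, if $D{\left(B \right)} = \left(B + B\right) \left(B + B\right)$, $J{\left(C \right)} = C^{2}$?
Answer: $133 + 26244 \sqrt{102} \approx 2.6518 \cdot 10^{5}$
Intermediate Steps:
$D{\left(B \right)} = 4 B^{2}$ ($D{\left(B \right)} = 2 B 2 B = 4 B^{2}$)
$Z{\left(U \right)} = 4 U^{4}$ ($Z{\left(U \right)} = 4 \left(U^{2}\right)^{2} = 4 U^{4}$)
$133 + \sqrt{56 + 46} Z{\left(-9 \right)} = 133 + \sqrt{56 + 46} \cdot 4 \left(-9\right)^{4} = 133 + \sqrt{102} \cdot 4 \cdot 6561 = 133 + \sqrt{102} \cdot 26244 = 133 + 26244 \sqrt{102}$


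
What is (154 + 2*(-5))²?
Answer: 20736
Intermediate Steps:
(154 + 2*(-5))² = (154 - 10)² = 144² = 20736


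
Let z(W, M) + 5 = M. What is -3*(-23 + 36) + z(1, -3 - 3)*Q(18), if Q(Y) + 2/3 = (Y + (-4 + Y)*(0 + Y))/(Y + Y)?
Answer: -685/6 ≈ -114.17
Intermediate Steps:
z(W, M) = -5 + M
Q(Y) = -2/3 + (Y + Y*(-4 + Y))/(2*Y) (Q(Y) = -2/3 + (Y + (-4 + Y)*(0 + Y))/(Y + Y) = -2/3 + (Y + (-4 + Y)*Y)/((2*Y)) = -2/3 + (Y + Y*(-4 + Y))*(1/(2*Y)) = -2/3 + (Y + Y*(-4 + Y))/(2*Y))
-3*(-23 + 36) + z(1, -3 - 3)*Q(18) = -3*(-23 + 36) + (-5 + (-3 - 3))*(-13/6 + (1/2)*18) = -3*13 + (-5 - 6)*(-13/6 + 9) = -39 - 11*41/6 = -39 - 451/6 = -685/6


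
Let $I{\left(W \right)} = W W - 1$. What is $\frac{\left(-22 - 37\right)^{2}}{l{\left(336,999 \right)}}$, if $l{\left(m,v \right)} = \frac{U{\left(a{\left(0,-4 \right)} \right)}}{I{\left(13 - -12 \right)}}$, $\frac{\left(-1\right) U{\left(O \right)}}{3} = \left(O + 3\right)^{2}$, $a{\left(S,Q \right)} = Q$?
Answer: $-724048$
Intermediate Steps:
$U{\left(O \right)} = - 3 \left(3 + O\right)^{2}$ ($U{\left(O \right)} = - 3 \left(O + 3\right)^{2} = - 3 \left(3 + O\right)^{2}$)
$I{\left(W \right)} = -1 + W^{2}$ ($I{\left(W \right)} = W^{2} - 1 = -1 + W^{2}$)
$l{\left(m,v \right)} = - \frac{1}{208}$ ($l{\left(m,v \right)} = \frac{\left(-3\right) \left(3 - 4\right)^{2}}{-1 + \left(13 - -12\right)^{2}} = \frac{\left(-3\right) \left(-1\right)^{2}}{-1 + \left(13 + 12\right)^{2}} = \frac{\left(-3\right) 1}{-1 + 25^{2}} = - \frac{3}{-1 + 625} = - \frac{3}{624} = \left(-3\right) \frac{1}{624} = - \frac{1}{208}$)
$\frac{\left(-22 - 37\right)^{2}}{l{\left(336,999 \right)}} = \frac{\left(-22 - 37\right)^{2}}{- \frac{1}{208}} = \left(-59\right)^{2} \left(-208\right) = 3481 \left(-208\right) = -724048$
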